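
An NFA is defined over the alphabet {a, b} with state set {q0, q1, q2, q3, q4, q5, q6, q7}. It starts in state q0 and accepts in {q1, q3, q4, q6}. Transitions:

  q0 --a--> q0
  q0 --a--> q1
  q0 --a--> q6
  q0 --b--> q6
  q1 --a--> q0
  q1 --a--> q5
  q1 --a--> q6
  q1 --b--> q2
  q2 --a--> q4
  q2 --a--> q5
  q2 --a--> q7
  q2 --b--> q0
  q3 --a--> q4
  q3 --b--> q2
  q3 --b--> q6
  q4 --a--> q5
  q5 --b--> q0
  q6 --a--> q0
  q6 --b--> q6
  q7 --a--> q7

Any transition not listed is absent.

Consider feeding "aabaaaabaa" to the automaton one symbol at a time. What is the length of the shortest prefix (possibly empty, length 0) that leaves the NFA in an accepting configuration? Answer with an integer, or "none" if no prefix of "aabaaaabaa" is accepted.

Start in {q0}.
Read 'a': q0→{q0, q1, q6}; now {q0, q1, q6}.
None of the earlier sets intersect F, but {q0, q1, q6} does.

1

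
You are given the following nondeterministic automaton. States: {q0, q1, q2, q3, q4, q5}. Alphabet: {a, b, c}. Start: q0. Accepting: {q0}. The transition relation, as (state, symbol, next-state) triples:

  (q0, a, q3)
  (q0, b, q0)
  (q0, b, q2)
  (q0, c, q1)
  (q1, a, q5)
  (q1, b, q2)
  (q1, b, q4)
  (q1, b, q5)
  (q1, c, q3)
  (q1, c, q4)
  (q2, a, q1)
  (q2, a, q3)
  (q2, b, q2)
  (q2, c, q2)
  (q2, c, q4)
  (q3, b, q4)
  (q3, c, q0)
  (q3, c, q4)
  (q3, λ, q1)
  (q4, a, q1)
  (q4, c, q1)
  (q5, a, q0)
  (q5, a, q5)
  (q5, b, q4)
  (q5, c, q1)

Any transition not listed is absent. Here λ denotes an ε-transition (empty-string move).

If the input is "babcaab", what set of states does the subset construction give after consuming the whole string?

{q0, q2, q4}

Start in {q0}.
Read 'b': q0→{q0, q2}; now {q0, q2}.
Read 'a': q0→{q3}, q2→{q1, q3}; now {q1, q3}.
Read 'b': q1→{q2, q4, q5}, q3→{q4}; now {q2, q4, q5}.
Read 'c': q2→{q2, q4}, q4→{q1}, q5→{q1}; now {q1, q2, q4}.
Read 'a': q1→{q5}, q2→{q1, q3}, q4→{q1}; now {q1, q3, q5}.
Read 'a': q1→{q5}, q3→∅, q5→{q0, q5}; now {q0, q5}.
Read 'b': q0→{q0, q2}, q5→{q4}; now {q0, q2, q4}.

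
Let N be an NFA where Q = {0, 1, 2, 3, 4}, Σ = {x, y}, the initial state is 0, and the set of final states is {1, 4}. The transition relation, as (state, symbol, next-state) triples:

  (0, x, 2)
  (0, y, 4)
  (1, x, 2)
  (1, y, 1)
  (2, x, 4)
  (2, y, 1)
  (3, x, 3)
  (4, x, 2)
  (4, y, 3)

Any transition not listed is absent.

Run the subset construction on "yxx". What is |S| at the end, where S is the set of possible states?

Start in {0}.
Read 'y': 0→{4}; now {4}.
Read 'x': 4→{2}; now {2}.
Read 'x': 2→{4}; now {4}.
That set has 1 state.

1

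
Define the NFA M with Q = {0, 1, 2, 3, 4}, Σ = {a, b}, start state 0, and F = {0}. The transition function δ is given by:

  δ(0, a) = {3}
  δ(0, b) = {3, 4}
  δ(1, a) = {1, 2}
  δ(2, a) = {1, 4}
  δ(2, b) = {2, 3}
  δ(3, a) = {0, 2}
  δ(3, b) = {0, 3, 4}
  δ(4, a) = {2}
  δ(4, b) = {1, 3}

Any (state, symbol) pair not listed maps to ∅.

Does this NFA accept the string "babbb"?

Start in {0}.
Read 'b': {0} → {3, 4}.
Read 'a': {3, 4} → {0, 2}.
Read 'b': {0, 2} → {2, 3, 4}.
Read 'b': {2, 3, 4} → {0, 1, 2, 3, 4}.
Read 'b': {0, 1, 2, 3, 4} → {0, 1, 2, 3, 4}.
The final set {0, 1, 2, 3, 4} contains the accepting state 0.

Yes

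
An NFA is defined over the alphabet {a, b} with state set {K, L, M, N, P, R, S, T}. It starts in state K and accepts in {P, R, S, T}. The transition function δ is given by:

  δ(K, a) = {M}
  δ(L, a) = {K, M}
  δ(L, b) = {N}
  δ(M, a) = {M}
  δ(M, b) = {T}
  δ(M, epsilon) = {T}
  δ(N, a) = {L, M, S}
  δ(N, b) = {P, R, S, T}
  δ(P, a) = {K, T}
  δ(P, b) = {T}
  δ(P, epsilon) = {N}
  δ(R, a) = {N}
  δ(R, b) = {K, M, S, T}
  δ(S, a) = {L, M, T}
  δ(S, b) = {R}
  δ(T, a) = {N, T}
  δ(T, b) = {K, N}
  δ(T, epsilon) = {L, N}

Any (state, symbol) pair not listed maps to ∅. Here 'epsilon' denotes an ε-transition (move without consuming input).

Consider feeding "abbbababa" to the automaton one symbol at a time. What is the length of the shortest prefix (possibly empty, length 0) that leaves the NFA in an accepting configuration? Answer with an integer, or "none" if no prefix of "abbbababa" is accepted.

Start in {K}.
Read 'a': K→{M}; union {M}; ε-closure = {L, M, N, T}.
None of the earlier sets intersect F, but {L, M, N, T} does.

1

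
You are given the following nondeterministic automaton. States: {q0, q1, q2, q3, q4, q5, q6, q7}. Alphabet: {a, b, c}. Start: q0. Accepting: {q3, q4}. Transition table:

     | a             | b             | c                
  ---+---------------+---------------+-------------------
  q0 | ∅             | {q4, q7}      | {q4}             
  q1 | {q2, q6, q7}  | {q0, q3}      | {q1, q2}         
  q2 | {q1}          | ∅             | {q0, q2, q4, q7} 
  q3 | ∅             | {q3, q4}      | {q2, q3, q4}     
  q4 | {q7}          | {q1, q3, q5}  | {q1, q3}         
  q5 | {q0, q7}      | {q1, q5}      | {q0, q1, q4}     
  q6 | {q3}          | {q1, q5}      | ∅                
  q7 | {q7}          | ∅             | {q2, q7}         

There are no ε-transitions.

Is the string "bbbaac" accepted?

Start in {q0}.
Read 'b': {q0} → {q4, q7}.
Read 'b': {q4, q7} → {q1, q3, q5}.
Read 'b': {q1, q3, q5} → {q0, q1, q3, q4, q5}.
Read 'a': {q0, q1, q3, q4, q5} → {q0, q2, q6, q7}.
Read 'a': {q0, q2, q6, q7} → {q1, q3, q7}.
Read 'c': {q1, q3, q7} → {q1, q2, q3, q4, q7}.
The final set {q1, q2, q3, q4, q7} contains the accepting states q3, q4.

Yes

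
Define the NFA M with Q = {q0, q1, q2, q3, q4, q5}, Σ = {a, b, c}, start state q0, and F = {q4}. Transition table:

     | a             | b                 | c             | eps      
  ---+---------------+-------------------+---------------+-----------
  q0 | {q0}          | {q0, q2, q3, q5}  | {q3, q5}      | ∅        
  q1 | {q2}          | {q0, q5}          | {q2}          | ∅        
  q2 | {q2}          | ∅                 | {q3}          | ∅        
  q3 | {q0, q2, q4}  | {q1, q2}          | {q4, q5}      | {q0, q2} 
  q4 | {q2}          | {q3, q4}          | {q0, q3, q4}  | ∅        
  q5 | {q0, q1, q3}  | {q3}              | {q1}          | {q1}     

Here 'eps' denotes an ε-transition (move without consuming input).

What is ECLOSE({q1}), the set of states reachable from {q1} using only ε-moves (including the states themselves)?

Begin with {q1}.
No ε-moves leave this set, so the closure equals the set itself.

{q1}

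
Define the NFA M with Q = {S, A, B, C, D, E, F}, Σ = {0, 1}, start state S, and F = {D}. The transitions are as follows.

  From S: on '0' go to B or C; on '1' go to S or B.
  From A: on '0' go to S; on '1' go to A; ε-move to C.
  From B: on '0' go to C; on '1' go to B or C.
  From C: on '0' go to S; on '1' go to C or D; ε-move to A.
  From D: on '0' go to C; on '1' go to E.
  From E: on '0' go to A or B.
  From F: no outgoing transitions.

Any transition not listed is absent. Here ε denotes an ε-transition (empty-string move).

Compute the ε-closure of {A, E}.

{A, C, E}

Begin with {A, E}.
ε-move A → C; add C.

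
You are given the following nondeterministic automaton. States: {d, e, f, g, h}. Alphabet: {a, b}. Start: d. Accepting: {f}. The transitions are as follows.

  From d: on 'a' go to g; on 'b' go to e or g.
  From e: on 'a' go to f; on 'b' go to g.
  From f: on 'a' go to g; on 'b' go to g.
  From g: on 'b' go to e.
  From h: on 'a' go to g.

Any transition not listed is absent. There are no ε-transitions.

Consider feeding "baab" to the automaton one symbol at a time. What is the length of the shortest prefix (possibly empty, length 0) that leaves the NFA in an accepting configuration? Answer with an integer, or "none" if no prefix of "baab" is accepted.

Start in {d}.
Read 'b': d→{e, g}; now {e, g}.
Read 'a': e→{f}, g→∅; now {f}.
None of the earlier sets intersect F, but {f} does.

2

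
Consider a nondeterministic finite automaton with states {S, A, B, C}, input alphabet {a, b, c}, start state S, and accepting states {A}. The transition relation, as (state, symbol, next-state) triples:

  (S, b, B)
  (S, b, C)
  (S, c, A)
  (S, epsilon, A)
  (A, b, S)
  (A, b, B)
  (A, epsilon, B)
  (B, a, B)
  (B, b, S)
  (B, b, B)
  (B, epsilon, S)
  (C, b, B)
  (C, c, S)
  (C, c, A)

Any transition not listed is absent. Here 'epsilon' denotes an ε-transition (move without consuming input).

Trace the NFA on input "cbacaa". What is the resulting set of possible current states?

{S, A, B}

Start: ε-closure({S}) = {S, A, B}.
Read 'c': {S, A, B} → {S, A, B}.
Read 'b': {S, A, B} → {S, A, B, C}.
Read 'a': {S, A, B, C} → {S, A, B}.
Read 'c': {S, A, B} → {S, A, B}.
Read 'a': {S, A, B} → {S, A, B}.
Read 'a': {S, A, B} → {S, A, B}.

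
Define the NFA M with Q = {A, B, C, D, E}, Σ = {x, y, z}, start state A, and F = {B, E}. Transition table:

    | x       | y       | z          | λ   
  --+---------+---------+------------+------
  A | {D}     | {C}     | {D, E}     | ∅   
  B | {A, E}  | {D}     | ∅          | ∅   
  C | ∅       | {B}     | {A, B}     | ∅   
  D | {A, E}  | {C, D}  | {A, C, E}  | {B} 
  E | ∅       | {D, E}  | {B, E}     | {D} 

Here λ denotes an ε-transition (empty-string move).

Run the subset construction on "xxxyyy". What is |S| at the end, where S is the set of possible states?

Start in {A}.
Read 'x': A→{D}; union {D}; ε-closure = {B, D}.
Read 'x': B→{A, E}, D→{A, E}; union {A, E}; ε-closure = {A, B, D, E}.
Read 'x': A→{D}, B→{A, E}, D→{A, E}, E→∅; union {A, D, E}; ε-closure = {A, B, D, E}.
Read 'y': A→{C}, B→{D}, D→{C, D}, E→{D, E}; union {C, D, E}; ε-closure = {B, C, D, E}.
Read 'y': B→{D}, C→{B}, D→{C, D}, E→{D, E}; now {B, C, D, E}.
Read 'y': B→{D}, C→{B}, D→{C, D}, E→{D, E}; now {B, C, D, E}.
That set has 4 states.

4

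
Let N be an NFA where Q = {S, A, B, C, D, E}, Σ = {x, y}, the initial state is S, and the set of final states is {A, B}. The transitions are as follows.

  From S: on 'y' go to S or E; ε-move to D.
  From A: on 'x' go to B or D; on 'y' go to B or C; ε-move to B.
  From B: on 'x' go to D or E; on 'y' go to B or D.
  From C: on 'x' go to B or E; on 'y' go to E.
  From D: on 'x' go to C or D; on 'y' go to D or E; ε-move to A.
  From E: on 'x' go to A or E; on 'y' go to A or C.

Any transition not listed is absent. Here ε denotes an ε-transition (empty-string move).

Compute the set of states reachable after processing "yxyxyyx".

{A, B, C, D, E}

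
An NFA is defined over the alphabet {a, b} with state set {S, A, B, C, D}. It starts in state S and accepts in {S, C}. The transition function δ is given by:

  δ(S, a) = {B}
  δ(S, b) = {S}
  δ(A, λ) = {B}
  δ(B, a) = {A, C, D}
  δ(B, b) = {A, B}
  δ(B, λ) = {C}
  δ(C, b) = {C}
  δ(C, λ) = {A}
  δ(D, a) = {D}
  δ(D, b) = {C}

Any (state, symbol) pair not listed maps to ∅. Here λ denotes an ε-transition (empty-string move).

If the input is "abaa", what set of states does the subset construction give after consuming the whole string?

{A, B, C, D}

Start in {S}.
Read 'a': S→{B}; union {B}; ε-closure = {A, B, C}.
Read 'b': A→∅, B→{A, B}, C→{C}; now {A, B, C}.
Read 'a': A→∅, B→{A, C, D}, C→∅; union {A, C, D}; ε-closure = {A, B, C, D}.
Read 'a': A→∅, B→{A, C, D}, C→∅, D→{D}; union {A, C, D}; ε-closure = {A, B, C, D}.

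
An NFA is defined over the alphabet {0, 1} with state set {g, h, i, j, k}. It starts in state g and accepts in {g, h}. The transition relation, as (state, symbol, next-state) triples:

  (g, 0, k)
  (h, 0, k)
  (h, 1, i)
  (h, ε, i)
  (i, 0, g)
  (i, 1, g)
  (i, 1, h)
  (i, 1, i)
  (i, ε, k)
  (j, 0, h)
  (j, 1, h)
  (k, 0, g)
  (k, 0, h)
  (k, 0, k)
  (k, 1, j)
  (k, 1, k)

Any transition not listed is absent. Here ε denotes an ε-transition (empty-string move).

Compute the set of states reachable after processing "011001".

{g, h, i, j, k}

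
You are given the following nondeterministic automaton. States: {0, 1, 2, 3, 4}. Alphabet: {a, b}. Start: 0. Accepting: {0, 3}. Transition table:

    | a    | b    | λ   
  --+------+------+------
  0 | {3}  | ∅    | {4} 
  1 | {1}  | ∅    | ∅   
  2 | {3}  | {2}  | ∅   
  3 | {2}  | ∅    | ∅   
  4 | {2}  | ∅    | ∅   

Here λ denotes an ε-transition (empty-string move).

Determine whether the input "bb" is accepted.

Start: ε-closure({0}) = {0, 4}.
Read 'b': {0, 4} → ∅.
The set is empty and remains empty for the remaining 1 symbol.
The final set ∅ contains no accepting state.

No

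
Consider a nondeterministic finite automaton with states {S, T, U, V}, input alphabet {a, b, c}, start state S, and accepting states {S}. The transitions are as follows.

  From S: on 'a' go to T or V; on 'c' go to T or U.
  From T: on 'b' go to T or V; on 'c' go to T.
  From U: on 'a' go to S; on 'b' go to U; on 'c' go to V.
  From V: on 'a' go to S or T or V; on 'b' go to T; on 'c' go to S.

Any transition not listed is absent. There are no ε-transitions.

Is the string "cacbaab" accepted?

Start in {S}.
Read 'c': {S} → {T, U}.
Read 'a': {T, U} → {S}.
Read 'c': {S} → {T, U}.
Read 'b': {T, U} → {T, U, V}.
Read 'a': {T, U, V} → {S, T, V}.
Read 'a': {S, T, V} → {S, T, V}.
Read 'b': {S, T, V} → {T, V}.
The final set {T, V} contains no accepting state.

No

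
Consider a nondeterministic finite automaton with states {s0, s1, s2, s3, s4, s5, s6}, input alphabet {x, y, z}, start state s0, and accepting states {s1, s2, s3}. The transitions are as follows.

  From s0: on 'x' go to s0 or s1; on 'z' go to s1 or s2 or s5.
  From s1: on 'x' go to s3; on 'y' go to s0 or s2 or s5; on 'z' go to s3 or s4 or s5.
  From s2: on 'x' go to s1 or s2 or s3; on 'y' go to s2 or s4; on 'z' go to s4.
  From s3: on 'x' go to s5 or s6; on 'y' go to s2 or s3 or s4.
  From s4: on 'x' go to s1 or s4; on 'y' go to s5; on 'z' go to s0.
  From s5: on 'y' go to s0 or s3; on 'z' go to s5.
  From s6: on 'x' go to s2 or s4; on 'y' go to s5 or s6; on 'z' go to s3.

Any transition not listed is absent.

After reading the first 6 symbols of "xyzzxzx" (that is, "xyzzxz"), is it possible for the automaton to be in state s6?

Start in {s0}.
Read 'x': s0→{s0, s1}; now {s0, s1}.
Read 'y': s0→∅, s1→{s0, s2, s5}; now {s0, s2, s5}.
Read 'z': s0→{s1, s2, s5}, s2→{s4}, s5→{s5}; now {s1, s2, s4, s5}.
Read 'z': s1→{s3, s4, s5}, s2→{s4}, s4→{s0}, s5→{s5}; now {s0, s3, s4, s5}.
Read 'x': s0→{s0, s1}, s3→{s5, s6}, s4→{s1, s4}, s5→∅; now {s0, s1, s4, s5, s6}.
Read 'z': s0→{s1, s2, s5}, s1→{s3, s4, s5}, s4→{s0}, s5→{s5}, s6→{s3}; now {s0, s1, s2, s3, s4, s5}.
State s6 is not in {s0, s1, s2, s3, s4, s5}.

No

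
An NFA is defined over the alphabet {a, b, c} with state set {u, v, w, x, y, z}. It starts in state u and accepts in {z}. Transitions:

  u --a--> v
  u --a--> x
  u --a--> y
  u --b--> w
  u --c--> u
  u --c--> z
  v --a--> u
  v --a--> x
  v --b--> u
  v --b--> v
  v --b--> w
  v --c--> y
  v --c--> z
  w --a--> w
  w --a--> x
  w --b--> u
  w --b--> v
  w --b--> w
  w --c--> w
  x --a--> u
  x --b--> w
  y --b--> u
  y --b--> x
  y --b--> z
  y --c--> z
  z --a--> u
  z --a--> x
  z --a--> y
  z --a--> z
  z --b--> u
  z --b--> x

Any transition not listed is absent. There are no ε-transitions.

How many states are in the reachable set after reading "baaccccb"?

Start in {u}.
Read 'b': u→{w}; now {w}.
Read 'a': w→{w, x}; now {w, x}.
Read 'a': w→{w, x}, x→{u}; now {u, w, x}.
Read 'c': u→{u, z}, w→{w}, x→∅; now {u, w, z}.
Read 'c': u→{u, z}, w→{w}, z→∅; now {u, w, z}.
Read 'c': u→{u, z}, w→{w}, z→∅; now {u, w, z}.
Read 'c': u→{u, z}, w→{w}, z→∅; now {u, w, z}.
Read 'b': u→{w}, w→{u, v, w}, z→{u, x}; now {u, v, w, x}.
That set has 4 states.

4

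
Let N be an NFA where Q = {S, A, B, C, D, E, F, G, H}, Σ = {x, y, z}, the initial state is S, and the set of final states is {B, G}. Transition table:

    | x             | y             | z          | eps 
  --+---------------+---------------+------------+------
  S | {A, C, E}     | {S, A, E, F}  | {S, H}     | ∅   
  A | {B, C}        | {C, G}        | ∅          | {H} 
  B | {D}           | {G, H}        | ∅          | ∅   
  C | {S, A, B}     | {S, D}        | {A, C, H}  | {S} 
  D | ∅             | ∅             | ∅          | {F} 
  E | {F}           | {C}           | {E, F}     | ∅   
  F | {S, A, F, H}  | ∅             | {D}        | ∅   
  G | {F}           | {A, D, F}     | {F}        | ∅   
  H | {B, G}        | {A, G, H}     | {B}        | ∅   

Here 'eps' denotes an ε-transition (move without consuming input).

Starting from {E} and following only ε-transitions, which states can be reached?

{E}

Begin with {E}.
No ε-moves leave this set, so the closure equals the set itself.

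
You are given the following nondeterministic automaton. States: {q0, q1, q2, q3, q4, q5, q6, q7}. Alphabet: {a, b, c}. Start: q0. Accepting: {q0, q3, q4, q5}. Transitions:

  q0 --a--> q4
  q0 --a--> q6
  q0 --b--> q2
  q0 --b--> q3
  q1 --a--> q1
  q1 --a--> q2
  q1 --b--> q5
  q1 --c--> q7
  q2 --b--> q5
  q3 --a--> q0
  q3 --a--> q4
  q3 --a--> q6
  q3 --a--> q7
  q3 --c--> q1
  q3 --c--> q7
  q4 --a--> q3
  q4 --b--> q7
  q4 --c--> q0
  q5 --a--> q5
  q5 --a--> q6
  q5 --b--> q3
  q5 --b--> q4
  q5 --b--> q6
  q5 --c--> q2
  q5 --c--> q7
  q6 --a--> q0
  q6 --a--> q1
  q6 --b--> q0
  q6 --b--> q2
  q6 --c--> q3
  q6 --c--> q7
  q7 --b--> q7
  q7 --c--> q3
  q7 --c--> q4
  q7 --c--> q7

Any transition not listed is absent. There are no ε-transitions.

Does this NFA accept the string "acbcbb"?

Start in {q0}.
Read 'a': {q0} → {q4, q6}.
Read 'c': {q4, q6} → {q0, q3, q7}.
Read 'b': {q0, q3, q7} → {q2, q3, q7}.
Read 'c': {q2, q3, q7} → {q1, q3, q4, q7}.
Read 'b': {q1, q3, q4, q7} → {q5, q7}.
Read 'b': {q5, q7} → {q3, q4, q6, q7}.
The final set {q3, q4, q6, q7} contains the accepting states q3, q4.

Yes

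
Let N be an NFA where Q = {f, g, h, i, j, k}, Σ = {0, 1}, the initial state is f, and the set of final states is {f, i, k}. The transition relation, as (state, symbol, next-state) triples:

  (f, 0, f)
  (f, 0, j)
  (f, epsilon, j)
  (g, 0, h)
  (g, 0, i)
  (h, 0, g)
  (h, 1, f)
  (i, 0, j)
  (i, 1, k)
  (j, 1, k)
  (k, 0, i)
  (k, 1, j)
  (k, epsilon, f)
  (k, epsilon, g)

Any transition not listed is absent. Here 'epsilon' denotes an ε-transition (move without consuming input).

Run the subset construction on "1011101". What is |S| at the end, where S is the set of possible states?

Start: ε-closure({f}) = {f, j}.
Read '1': {f, j} → {f, g, j, k}.
Read '0': {f, g, j, k} → {f, h, i, j}.
Read '1': {f, h, i, j} → {f, g, j, k}.
Read '1': {f, g, j, k} → {f, g, j, k}.
Read '1': {f, g, j, k} → {f, g, j, k}.
Read '0': {f, g, j, k} → {f, h, i, j}.
Read '1': {f, h, i, j} → {f, g, j, k}.
That set has 4 states.

4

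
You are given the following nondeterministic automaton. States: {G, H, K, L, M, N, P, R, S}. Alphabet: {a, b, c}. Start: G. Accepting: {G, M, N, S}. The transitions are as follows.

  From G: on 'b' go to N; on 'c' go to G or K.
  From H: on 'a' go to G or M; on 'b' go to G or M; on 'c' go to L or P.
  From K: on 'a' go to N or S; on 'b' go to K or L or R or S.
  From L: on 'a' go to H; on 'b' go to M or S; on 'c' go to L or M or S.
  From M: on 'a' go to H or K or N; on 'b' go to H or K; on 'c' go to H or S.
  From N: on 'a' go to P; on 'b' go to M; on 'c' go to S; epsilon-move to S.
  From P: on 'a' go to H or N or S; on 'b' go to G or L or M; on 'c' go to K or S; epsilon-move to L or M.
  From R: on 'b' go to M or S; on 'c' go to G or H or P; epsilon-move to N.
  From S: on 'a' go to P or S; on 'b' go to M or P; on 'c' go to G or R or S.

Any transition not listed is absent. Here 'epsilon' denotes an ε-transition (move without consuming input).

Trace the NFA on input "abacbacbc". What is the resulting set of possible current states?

∅

Start in {G}.
Read 'a': G→∅; now ∅.
The set is empty and remains empty for the remaining 8 symbols.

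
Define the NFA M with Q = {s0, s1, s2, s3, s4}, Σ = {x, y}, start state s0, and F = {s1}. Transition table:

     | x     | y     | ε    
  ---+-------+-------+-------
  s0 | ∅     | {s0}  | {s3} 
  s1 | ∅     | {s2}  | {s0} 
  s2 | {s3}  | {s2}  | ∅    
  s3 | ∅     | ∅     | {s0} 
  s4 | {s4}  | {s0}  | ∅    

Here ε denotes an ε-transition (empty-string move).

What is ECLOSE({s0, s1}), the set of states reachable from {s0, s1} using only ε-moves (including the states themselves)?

Begin with {s0, s1}.
ε-move s0 → s3; add s3.

{s0, s1, s3}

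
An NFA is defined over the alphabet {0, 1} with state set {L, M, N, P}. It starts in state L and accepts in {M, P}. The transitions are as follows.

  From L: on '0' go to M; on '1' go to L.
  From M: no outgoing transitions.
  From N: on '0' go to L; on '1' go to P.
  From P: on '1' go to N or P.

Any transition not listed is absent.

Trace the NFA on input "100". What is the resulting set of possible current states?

∅

Start in {L}.
Read '1': L→{L}; now {L}.
Read '0': L→{M}; now {M}.
Read '0': M→∅; now ∅.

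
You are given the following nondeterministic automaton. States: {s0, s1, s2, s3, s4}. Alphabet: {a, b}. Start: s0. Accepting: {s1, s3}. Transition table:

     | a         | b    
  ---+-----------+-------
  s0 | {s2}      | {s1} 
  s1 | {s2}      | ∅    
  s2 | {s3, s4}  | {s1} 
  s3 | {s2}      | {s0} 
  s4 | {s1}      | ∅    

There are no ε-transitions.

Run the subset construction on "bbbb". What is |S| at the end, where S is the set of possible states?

0

Start in {s0}.
Read 'b': {s0} → {s1}.
Read 'b': {s1} → ∅.
The set is empty and remains empty for the remaining 2 symbols.
That set has 0 states.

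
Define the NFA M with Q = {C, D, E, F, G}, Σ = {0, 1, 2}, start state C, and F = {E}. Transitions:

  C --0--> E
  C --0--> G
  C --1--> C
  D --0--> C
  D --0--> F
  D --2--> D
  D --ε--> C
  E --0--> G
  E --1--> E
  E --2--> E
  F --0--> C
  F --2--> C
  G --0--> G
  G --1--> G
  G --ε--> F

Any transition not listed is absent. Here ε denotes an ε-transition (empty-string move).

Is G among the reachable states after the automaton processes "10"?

Yes

Start in {C}.
Read '1': {C} → {C}.
Read '0': {C} → {E, F, G}.
State G is in {E, F, G}.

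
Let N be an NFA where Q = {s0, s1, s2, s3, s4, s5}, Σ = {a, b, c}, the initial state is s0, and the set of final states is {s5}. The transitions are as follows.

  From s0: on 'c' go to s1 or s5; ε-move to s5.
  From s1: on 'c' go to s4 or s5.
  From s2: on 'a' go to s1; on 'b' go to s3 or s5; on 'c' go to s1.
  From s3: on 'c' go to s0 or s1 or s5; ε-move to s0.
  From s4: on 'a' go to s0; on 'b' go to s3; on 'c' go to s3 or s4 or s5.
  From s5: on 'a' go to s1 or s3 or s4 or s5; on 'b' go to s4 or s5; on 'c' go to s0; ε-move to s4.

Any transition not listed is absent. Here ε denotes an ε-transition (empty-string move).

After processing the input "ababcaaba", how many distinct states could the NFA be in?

5

Start: ε-closure({s0}) = {s0, s4, s5}.
Read 'a': {s0, s4, s5} → {s0, s1, s3, s4, s5}.
Read 'b': {s0, s1, s3, s4, s5} → {s0, s3, s4, s5}.
Read 'a': {s0, s3, s4, s5} → {s0, s1, s3, s4, s5}.
Read 'b': {s0, s1, s3, s4, s5} → {s0, s3, s4, s5}.
Read 'c': {s0, s3, s4, s5} → {s0, s1, s3, s4, s5}.
Read 'a': {s0, s1, s3, s4, s5} → {s0, s1, s3, s4, s5}.
Read 'a': {s0, s1, s3, s4, s5} → {s0, s1, s3, s4, s5}.
Read 'b': {s0, s1, s3, s4, s5} → {s0, s3, s4, s5}.
Read 'a': {s0, s3, s4, s5} → {s0, s1, s3, s4, s5}.
That set has 5 states.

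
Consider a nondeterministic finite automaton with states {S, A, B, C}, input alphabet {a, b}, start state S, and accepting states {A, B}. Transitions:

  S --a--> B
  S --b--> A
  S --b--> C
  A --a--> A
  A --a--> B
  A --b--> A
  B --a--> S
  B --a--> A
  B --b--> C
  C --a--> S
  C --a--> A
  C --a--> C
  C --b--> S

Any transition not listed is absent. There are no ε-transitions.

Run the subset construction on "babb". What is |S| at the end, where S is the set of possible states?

Start in {S}.
Read 'b': S→{A, C}; now {A, C}.
Read 'a': A→{A, B}, C→{S, A, C}; now {S, A, B, C}.
Read 'b': S→{A, C}, A→{A}, B→{C}, C→{S}; now {S, A, C}.
Read 'b': S→{A, C}, A→{A}, C→{S}; now {S, A, C}.
That set has 3 states.

3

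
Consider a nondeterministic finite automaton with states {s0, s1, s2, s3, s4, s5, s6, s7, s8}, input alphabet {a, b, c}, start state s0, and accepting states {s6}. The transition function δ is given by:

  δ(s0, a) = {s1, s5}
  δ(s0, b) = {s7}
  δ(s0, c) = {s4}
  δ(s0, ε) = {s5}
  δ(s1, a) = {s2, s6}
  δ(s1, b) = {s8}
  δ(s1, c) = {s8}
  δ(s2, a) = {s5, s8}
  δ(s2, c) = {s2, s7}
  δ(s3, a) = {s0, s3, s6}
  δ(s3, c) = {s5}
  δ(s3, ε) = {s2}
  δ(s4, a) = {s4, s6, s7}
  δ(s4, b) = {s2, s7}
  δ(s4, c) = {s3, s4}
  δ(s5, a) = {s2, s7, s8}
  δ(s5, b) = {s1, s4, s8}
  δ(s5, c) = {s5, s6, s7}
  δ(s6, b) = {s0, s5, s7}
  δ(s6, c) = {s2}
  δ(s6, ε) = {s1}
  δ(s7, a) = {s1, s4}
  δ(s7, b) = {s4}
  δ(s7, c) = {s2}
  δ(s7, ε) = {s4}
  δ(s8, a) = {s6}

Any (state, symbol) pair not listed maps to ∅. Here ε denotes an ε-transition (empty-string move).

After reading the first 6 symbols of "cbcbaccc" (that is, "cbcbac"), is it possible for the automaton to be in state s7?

Yes

Start: ε-closure({s0}) = {s0, s5}.
Read 'c': s0→{s4}, s5→{s5, s6, s7}; union {s4, s5, s6, s7}; ε-closure = {s1, s4, s5, s6, s7}.
Read 'b': s1→{s8}, s4→{s2, s7}, s5→{s1, s4, s8}, s6→{s0, s5, s7}, s7→{s4}; now {s0, s1, s2, s4, s5, s7, s8}.
Read 'c': s0→{s4}, s1→{s8}, s2→{s2, s7}, s4→{s3, s4}, s5→{s5, s6, s7}, s7→{s2}, s8→∅; union {s2, s3, s4, s5, s6, s7, s8}; ε-closure = {s1, s2, s3, s4, s5, s6, s7, s8}.
Read 'b': s1→{s8}, s2→∅, s3→∅, s4→{s2, s7}, s5→{s1, s4, s8}, s6→{s0, s5, s7}, s7→{s4}, s8→∅; now {s0, s1, s2, s4, s5, s7, s8}.
Read 'a': s0→{s1, s5}, s1→{s2, s6}, s2→{s5, s8}, s4→{s4, s6, s7}, s5→{s2, s7, s8}, s7→{s1, s4}, s8→{s6}; now {s1, s2, s4, s5, s6, s7, s8}.
Read 'c': s1→{s8}, s2→{s2, s7}, s4→{s3, s4}, s5→{s5, s6, s7}, s6→{s2}, s7→{s2}, s8→∅; union {s2, s3, s4, s5, s6, s7, s8}; ε-closure = {s1, s2, s3, s4, s5, s6, s7, s8}.
State s7 is in {s1, s2, s3, s4, s5, s6, s7, s8}.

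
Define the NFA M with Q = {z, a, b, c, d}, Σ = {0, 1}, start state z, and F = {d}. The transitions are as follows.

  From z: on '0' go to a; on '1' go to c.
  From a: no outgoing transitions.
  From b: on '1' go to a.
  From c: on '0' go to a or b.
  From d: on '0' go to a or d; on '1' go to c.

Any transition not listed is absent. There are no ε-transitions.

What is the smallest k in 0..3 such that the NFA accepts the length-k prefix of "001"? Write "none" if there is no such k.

none

Start in {z}.
Read '0': {z} → {a}.
Read '0': {a} → ∅.
The set is empty and remains empty for the remaining 1 symbol.
No reachable set along the way intersects F.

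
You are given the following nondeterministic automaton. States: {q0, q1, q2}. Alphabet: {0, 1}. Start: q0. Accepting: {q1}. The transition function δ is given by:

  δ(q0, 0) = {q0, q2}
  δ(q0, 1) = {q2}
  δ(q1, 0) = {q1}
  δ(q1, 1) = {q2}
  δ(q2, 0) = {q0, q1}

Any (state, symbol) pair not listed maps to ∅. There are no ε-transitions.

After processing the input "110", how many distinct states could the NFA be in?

0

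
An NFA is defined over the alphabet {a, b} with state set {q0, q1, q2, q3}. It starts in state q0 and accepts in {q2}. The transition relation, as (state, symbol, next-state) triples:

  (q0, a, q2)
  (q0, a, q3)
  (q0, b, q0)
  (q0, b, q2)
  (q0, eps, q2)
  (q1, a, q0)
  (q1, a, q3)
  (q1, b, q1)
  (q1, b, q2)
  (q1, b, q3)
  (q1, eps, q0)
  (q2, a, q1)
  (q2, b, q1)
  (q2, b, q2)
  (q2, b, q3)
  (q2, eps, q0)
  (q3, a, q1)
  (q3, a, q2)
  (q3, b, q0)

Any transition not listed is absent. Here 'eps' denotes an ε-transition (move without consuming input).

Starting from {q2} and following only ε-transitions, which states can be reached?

{q0, q2}

Begin with {q2}.
ε-move q2 → q0; add q0.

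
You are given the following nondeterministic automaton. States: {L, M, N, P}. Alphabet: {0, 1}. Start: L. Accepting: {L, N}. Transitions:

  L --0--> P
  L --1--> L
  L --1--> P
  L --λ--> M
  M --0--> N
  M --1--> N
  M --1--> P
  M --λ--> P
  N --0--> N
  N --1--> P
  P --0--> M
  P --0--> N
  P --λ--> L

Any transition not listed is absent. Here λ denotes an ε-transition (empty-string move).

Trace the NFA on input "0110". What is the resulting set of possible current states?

{L, M, N, P}

Start: ε-closure({L}) = {L, M, P}.
Read '0': {L, M, P} → {L, M, N, P}.
Read '1': {L, M, N, P} → {L, M, N, P}.
Read '1': {L, M, N, P} → {L, M, N, P}.
Read '0': {L, M, N, P} → {L, M, N, P}.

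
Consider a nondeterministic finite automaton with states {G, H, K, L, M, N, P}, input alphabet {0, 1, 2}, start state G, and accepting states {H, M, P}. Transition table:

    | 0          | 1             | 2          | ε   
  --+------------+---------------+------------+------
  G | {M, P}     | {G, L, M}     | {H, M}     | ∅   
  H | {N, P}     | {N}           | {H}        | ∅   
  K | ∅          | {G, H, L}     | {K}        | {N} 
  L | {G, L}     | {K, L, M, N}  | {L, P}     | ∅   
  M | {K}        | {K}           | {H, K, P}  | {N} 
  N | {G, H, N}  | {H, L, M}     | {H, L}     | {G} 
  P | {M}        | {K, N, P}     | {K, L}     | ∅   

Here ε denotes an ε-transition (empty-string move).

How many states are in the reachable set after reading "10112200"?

Start in {G}.
Read '1': {G} → {G, L, M, N}.
Read '0': {G, L, M, N} → {G, H, K, L, M, N, P}.
Read '1': {G, H, K, L, M, N, P} → {G, H, K, L, M, N, P}.
Read '1': {G, H, K, L, M, N, P} → {G, H, K, L, M, N, P}.
Read '2': {G, H, K, L, M, N, P} → {G, H, K, L, M, N, P}.
Read '2': {G, H, K, L, M, N, P} → {G, H, K, L, M, N, P}.
Read '0': {G, H, K, L, M, N, P} → {G, H, K, L, M, N, P}.
Read '0': {G, H, K, L, M, N, P} → {G, H, K, L, M, N, P}.
That set has 7 states.

7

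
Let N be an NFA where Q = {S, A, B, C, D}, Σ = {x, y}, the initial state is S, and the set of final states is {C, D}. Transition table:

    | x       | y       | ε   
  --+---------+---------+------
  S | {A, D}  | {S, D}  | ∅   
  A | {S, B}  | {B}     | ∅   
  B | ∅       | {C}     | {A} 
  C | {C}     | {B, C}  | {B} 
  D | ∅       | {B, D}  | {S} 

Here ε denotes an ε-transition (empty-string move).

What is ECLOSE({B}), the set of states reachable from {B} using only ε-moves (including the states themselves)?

Begin with {B}.
ε-move B → A; add A.

{A, B}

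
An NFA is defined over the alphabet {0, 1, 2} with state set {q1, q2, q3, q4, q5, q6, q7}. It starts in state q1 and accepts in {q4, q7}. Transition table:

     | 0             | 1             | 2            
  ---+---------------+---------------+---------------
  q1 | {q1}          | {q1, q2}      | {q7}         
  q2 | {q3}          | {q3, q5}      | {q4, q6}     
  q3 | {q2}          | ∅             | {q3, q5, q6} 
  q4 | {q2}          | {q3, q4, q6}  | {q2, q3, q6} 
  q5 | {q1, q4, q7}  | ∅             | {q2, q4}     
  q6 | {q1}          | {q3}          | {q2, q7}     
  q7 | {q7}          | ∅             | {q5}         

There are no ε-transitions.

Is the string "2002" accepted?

Start in {q1}.
Read '2': q1→{q7}; now {q7}.
Read '0': q7→{q7}; now {q7}.
Read '0': q7→{q7}; now {q7}.
Read '2': q7→{q5}; now {q5}.
The final set {q5} contains no accepting state.

No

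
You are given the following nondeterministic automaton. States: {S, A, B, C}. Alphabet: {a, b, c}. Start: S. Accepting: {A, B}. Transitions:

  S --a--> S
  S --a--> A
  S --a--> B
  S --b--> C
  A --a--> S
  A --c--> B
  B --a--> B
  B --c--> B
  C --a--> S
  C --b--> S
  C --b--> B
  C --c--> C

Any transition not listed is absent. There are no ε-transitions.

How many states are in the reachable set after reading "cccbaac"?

0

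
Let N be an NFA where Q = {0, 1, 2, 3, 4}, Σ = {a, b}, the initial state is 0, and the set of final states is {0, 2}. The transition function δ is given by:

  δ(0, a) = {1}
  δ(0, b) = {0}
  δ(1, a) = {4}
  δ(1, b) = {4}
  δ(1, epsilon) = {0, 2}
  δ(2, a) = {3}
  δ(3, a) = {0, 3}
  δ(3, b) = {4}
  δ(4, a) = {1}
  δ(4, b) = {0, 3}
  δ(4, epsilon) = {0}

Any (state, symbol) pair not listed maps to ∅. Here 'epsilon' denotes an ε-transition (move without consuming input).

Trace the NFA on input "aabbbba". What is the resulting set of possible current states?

{0, 1, 2, 3}

Start in {0}.
Read 'a': {0} → {0, 1, 2}.
Read 'a': {0, 1, 2} → {0, 1, 2, 3, 4}.
Read 'b': {0, 1, 2, 3, 4} → {0, 3, 4}.
Read 'b': {0, 3, 4} → {0, 3, 4}.
Read 'b': {0, 3, 4} → {0, 3, 4}.
Read 'b': {0, 3, 4} → {0, 3, 4}.
Read 'a': {0, 3, 4} → {0, 1, 2, 3}.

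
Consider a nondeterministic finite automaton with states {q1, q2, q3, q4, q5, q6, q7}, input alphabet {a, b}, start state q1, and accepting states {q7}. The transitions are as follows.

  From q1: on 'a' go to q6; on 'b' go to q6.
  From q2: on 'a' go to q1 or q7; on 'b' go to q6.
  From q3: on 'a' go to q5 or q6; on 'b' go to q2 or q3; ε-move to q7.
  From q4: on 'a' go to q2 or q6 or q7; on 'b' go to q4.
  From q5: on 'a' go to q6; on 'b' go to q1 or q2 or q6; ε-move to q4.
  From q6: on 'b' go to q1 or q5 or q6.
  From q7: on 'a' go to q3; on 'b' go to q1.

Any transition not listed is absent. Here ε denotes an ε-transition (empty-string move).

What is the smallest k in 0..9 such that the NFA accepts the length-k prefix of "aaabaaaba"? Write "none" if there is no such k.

Start in {q1}.
Read 'a': q1→{q6}; now {q6}.
Read 'a': q6→∅; now ∅.
The set is empty and remains empty for the remaining 7 symbols.
No reachable set along the way intersects F.

none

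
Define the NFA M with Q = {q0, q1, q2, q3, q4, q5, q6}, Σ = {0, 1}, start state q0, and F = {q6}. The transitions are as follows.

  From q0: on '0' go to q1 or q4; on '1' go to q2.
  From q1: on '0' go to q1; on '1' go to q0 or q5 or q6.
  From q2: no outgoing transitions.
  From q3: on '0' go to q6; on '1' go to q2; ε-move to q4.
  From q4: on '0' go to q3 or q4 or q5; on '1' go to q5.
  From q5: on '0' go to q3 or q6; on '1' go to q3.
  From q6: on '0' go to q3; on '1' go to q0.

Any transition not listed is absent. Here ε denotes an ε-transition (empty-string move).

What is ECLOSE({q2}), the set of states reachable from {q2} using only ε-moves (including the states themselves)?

{q2}

Begin with {q2}.
No ε-moves leave this set, so the closure equals the set itself.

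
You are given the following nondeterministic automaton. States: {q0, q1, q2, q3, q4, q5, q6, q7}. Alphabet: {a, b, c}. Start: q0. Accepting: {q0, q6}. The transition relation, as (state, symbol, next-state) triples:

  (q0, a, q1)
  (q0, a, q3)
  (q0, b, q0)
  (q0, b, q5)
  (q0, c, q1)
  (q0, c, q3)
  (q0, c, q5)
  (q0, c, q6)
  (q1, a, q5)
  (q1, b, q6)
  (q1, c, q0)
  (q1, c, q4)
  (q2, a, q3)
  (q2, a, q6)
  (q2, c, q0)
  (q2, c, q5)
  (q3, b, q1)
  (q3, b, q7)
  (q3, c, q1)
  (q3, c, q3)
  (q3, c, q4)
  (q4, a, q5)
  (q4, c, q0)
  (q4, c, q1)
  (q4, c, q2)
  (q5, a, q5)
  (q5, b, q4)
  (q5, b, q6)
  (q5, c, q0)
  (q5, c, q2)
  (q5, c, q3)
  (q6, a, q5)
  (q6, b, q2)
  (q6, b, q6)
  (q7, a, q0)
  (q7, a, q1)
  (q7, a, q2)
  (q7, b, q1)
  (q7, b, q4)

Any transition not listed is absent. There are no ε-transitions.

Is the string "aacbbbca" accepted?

Start in {q0}.
Read 'a': {q0} → {q1, q3}.
Read 'a': {q1, q3} → {q5}.
Read 'c': {q5} → {q0, q2, q3}.
Read 'b': {q0, q2, q3} → {q0, q1, q5, q7}.
Read 'b': {q0, q1, q5, q7} → {q0, q1, q4, q5, q6}.
Read 'b': {q0, q1, q4, q5, q6} → {q0, q2, q4, q5, q6}.
Read 'c': {q0, q2, q4, q5, q6} → {q0, q1, q2, q3, q5, q6}.
Read 'a': {q0, q1, q2, q3, q5, q6} → {q1, q3, q5, q6}.
The final set {q1, q3, q5, q6} contains the accepting state q6.

Yes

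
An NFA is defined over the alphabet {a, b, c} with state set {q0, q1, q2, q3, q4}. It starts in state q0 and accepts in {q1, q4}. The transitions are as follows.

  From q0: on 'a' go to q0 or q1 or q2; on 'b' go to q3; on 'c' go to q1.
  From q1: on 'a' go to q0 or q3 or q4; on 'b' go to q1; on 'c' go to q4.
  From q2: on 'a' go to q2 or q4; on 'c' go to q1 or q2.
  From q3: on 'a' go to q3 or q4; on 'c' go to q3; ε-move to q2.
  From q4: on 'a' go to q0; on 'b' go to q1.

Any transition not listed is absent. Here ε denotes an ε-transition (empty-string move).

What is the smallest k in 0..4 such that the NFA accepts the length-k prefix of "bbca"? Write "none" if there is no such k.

Start in {q0}.
Read 'b': q0→{q3}; union {q3}; ε-closure = {q2, q3}.
Read 'b': q2→∅, q3→∅; now ∅.
The set is empty and remains empty for the remaining 2 symbols.
No reachable set along the way intersects F.

none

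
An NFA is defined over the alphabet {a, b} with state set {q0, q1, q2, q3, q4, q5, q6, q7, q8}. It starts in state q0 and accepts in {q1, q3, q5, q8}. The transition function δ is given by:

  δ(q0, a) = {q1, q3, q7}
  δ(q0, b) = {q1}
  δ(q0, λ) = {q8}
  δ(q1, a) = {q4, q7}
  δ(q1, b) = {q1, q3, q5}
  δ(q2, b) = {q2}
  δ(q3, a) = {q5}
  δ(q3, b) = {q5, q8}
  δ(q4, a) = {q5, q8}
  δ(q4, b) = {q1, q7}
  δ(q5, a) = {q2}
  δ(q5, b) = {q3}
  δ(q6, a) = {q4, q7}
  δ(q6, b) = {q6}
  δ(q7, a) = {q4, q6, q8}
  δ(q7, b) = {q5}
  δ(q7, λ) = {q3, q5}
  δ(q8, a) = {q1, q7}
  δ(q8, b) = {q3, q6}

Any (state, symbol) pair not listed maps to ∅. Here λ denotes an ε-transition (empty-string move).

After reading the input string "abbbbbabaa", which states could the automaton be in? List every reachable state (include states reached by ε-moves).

{q1, q2, q3, q4, q5, q6, q7, q8}

Start: ε-closure({q0}) = {q0, q8}.
Read 'a': {q0, q8} → {q1, q3, q5, q7}.
Read 'b': {q1, q3, q5, q7} → {q1, q3, q5, q8}.
Read 'b': {q1, q3, q5, q8} → {q1, q3, q5, q6, q8}.
Read 'b': {q1, q3, q5, q6, q8} → {q1, q3, q5, q6, q8}.
Read 'b': {q1, q3, q5, q6, q8} → {q1, q3, q5, q6, q8}.
Read 'b': {q1, q3, q5, q6, q8} → {q1, q3, q5, q6, q8}.
Read 'a': {q1, q3, q5, q6, q8} → {q1, q2, q3, q4, q5, q7}.
Read 'b': {q1, q2, q3, q4, q5, q7} → {q1, q2, q3, q5, q7, q8}.
Read 'a': {q1, q2, q3, q5, q7, q8} → {q1, q2, q3, q4, q5, q6, q7, q8}.
Read 'a': {q1, q2, q3, q4, q5, q6, q7, q8} → {q1, q2, q3, q4, q5, q6, q7, q8}.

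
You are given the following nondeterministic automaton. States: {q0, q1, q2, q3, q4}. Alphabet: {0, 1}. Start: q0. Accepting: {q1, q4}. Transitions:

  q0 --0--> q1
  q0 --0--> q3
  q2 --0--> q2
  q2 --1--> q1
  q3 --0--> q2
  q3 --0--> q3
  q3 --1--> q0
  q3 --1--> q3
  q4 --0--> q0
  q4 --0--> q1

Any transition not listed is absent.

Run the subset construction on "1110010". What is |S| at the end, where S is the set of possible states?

Start in {q0}.
Read '1': q0→∅; now ∅.
The set is empty and remains empty for the remaining 6 symbols.
That set has 0 states.

0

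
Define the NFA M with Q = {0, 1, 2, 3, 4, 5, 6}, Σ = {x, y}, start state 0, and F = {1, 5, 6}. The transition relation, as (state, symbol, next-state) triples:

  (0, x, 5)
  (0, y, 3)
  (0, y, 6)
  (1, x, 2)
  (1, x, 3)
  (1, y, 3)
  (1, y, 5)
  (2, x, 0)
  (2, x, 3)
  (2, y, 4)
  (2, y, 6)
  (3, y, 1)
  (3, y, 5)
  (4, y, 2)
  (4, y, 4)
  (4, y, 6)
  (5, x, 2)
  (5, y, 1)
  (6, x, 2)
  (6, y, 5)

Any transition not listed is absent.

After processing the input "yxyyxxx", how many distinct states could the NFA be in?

2

Start in {0}.
Read 'y': 0→{3, 6}; now {3, 6}.
Read 'x': 3→∅, 6→{2}; now {2}.
Read 'y': 2→{4, 6}; now {4, 6}.
Read 'y': 4→{2, 4, 6}, 6→{5}; now {2, 4, 5, 6}.
Read 'x': 2→{0, 3}, 4→∅, 5→{2}, 6→{2}; now {0, 2, 3}.
Read 'x': 0→{5}, 2→{0, 3}, 3→∅; now {0, 3, 5}.
Read 'x': 0→{5}, 3→∅, 5→{2}; now {2, 5}.
That set has 2 states.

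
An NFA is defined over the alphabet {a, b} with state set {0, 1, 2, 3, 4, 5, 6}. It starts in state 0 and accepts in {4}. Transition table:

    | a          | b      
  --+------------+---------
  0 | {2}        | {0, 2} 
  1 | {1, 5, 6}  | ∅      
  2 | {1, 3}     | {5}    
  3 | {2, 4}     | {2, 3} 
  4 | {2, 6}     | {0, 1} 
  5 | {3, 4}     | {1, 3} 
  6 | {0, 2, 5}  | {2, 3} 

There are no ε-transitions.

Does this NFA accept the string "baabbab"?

Start in {0}.
Read 'b': {0} → {0, 2}.
Read 'a': {0, 2} → {1, 2, 3}.
Read 'a': {1, 2, 3} → {1, 2, 3, 4, 5, 6}.
Read 'b': {1, 2, 3, 4, 5, 6} → {0, 1, 2, 3, 5}.
Read 'b': {0, 1, 2, 3, 5} → {0, 1, 2, 3, 5}.
Read 'a': {0, 1, 2, 3, 5} → {1, 2, 3, 4, 5, 6}.
Read 'b': {1, 2, 3, 4, 5, 6} → {0, 1, 2, 3, 5}.
The final set {0, 1, 2, 3, 5} contains no accepting state.

No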